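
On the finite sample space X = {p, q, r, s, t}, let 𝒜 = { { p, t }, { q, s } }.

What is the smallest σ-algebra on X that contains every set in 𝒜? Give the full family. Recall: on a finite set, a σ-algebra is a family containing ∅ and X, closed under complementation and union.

σ(𝒜) = { ∅, { r }, { p, t }, { q, s }, { p, r, t }, { q, r, s }, { p, q, s, t }, X }

Working:
Start: 𝒜 ∪ {∅, X} = { ∅, { p, t }, { q, s }, X }.
Round 1: 3 new —
  { p, r, t }  = complement { q, s }
  { q, r, s }  = complement { p, t }
  { p, q, s, t }  = { q, s } ∪ { p, t }
  [7 total]
Round 2 (1 new):
  { r }  = complement { p, q, s, t }
  [8 total]
Round 3: stable.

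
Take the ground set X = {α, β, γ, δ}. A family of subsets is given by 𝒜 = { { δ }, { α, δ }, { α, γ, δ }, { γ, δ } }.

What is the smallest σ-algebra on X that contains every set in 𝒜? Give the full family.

Begin from { ∅, { δ }, { α, δ }, { γ, δ }, { α, γ, δ }, X } (that is, 𝒜 plus ∅ and X).
Round 1 (4 new):
  { β }  = { α, γ, δ }ᶜ
  { α, β }  = { γ, δ }ᶜ
  { β, γ }  = { α, δ }ᶜ
  { α, β, γ }  = { δ }ᶜ
  (now 10)
Round 2: +3 →
  { β, δ }  = { β } ∪ { δ }
  { α, β, δ }  = { α, β } ∪ { α, δ }
  { β, γ, δ }  = { γ, δ } ∪ { β }
  (now 13)
Round 3 adds 3:
  { α }  = { β, γ, δ }ᶜ
  { γ }  = { α, β, δ }ᶜ
  { α, γ }  = { β, δ }ᶜ
  (now 16)
After Round 4 the family is unchanged; done.

σ(𝒜) = { ∅, { α }, { β }, { γ }, { δ }, { α, β }, { α, γ }, { α, δ }, { β, γ }, { β, δ }, { γ, δ }, { α, β, γ }, { α, β, δ }, { α, γ, δ }, { β, γ, δ }, X }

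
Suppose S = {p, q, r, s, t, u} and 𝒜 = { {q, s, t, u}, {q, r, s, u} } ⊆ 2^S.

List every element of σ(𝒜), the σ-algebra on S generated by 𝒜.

Start: 𝒜 ∪ {∅, S} = { {}, {q, r, s, u}, {q, s, t, u}, S }.
Round 1 (3 new):
  {p, r}  = complement {q, s, t, u}
  {p, t}  = complement {q, r, s, u}
  {q, r, s, t, u}  = {q, r, s, u} ∪ {q, s, t, u}
  |family| = 7
Round 2: +4 →
  {p}  = complement {q, r, s, t, u}
  {p, r, t}  = {p, r} ∪ {p, t}
  {p, q, r, s, u}  = {q, r, s, u} ∪ {p, r}
  {p, q, s, t, u}  = {q, s, t, u} ∪ {p, t}
  |family| = 11
Round 3: 3 new —
  {r}  = complement {p, q, s, t, u}
  {t}  = complement {p, q, r, s, u}
  {q, s, u}  = complement {p, r, t}
  |family| = 14
Round 4 (2 new):
  {r, t}  = {r} ∪ {t}
  {p, q, s, u}  = {q, s, u} ∪ {p}
  |family| = 16
Round 5: no new sets; the family is a σ-algebra.

Therefore σ(𝒜) = { {}, {p}, {r}, {t}, {p, r}, {p, t}, {r, t}, {p, r, t}, {q, s, u}, {p, q, s, u}, {q, r, s, u}, {q, s, t, u}, {p, q, r, s, u}, {p, q, s, t, u}, {q, r, s, t, u}, S } (|σ(𝒜)| = 16).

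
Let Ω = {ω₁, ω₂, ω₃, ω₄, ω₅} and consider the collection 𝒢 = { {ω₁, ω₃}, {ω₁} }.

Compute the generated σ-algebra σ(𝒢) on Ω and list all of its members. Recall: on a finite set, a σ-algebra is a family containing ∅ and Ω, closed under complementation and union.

σ(𝒢) (8 sets): { {}, {ω₁}, {ω₃}, {ω₁, ω₃}, {ω₂, ω₄, ω₅}, {ω₁, ω₂, ω₄, ω₅}, {ω₂, ω₃, ω₄, ω₅}, Ω }

Working:
Seed the family with 𝒢 together with ∅ and Ω: { {}, {ω₁}, {ω₁, ω₃}, Ω }.
Pass 1 adds 2:
  {ω₂, ω₄, ω₅}  = ᶜ of {ω₁, ω₃}
  {ω₂, ω₃, ω₄, ω₅}  = ᶜ of {ω₁}
Pass 2 (1 new):
  {ω₁, ω₂, ω₄, ω₅}  = {ω₂, ω₄, ω₅} ∪ {ω₁}
Pass 3: +1 →
  {ω₃}  = ᶜ of {ω₁, ω₂, ω₄, ω₅}
Pass 4: stable.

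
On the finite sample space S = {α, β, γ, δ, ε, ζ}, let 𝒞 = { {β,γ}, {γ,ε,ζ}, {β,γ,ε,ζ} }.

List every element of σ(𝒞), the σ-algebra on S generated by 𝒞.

Take S₀ = 𝒞 ∪ {∅, S} = { {}, {β,γ}, {γ,ε,ζ}, {β,γ,ε,ζ}, S }.
Round 1: 3 new —
  {α,δ}  = S∖{β,γ,ε,ζ}
  {α,β,δ}  = S∖{γ,ε,ζ}
  {α,δ,ε,ζ}  = S∖{β,γ}
  (now 8)
Round 2: 3 new —
  {α,β,γ,δ}  = {β,γ} ∪ {α,δ}
  {α,β,δ,ε,ζ}  = {α,δ,ε,ζ} ∪ {α,β,δ}
  {α,γ,δ,ε,ζ}  = {α,δ,ε,ζ} ∪ {γ,ε,ζ}
  (now 11)
Round 3 (3 new):
  {β}  = S∖{α,γ,δ,ε,ζ}
  {γ}  = S∖{α,β,δ,ε,ζ}
  {ε,ζ}  = S∖{α,β,γ,δ}
  (now 14)
Round 4: +2 →
  {α,γ,δ}  = {γ} ∪ {α,δ}
  {β,ε,ζ}  = {ε,ζ} ∪ {β}
  (now 16)
Round 5: closed — nothing new.

σ(𝒞) = { {}, {β}, {γ}, {α,δ}, {β,γ}, {ε,ζ}, {α,β,δ}, {α,γ,δ}, {β,ε,ζ}, {γ,ε,ζ}, {α,β,γ,δ}, {α,δ,ε,ζ}, {β,γ,ε,ζ}, {α,β,δ,ε,ζ}, {α,γ,δ,ε,ζ}, S }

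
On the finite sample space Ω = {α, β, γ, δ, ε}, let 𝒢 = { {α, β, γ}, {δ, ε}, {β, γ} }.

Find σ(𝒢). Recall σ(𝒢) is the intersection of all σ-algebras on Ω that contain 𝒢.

Begin from { ∅, {β, γ}, {δ, ε}, {α, β, γ}, Ω } (that is, 𝒢 plus ∅ and Ω).
Pass 1: 2 new —
  {α, δ, ε}  = complement {β, γ}
  {β, γ, δ, ε}  = {δ, ε} ∪ {β, γ}
  — 7 sets.
Pass 2: 1 new —
  {α}  = complement {β, γ, δ, ε}
  — 8 sets.
Pass 3: already closed under ᶜ and ∪.

σ(𝒢) = { ∅, {α}, {β, γ}, {δ, ε}, {α, β, γ}, {α, δ, ε}, {β, γ, δ, ε}, Ω }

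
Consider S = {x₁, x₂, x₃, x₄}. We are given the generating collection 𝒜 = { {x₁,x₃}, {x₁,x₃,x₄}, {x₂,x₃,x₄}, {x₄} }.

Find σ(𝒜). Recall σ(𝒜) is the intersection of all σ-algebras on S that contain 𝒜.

Take S₀ = 𝒜 ∪ {∅, S} = { {}, {x₄}, {x₁,x₃}, {x₁,x₃,x₄}, {x₂,x₃,x₄}, S }.
Pass 1 (4 new):
  {x₁}  = complement {x₂,x₃,x₄}
  {x₂}  = complement {x₁,x₃,x₄}
  {x₂,x₄}  = complement {x₁,x₃}
  {x₁,x₂,x₃}  = complement {x₄}
  (now 10)
Pass 2 (3 new):
  {x₁,x₂}  = {x₂} ∪ {x₁}
  {x₁,x₄}  = {x₄} ∪ {x₁}
  {x₁,x₂,x₄}  = {x₂,x₄} ∪ {x₁}
  (now 13)
Pass 3 (3 new):
  {x₃}  = complement {x₁,x₂,x₄}
  {x₂,x₃}  = complement {x₁,x₄}
  {x₃,x₄}  = complement {x₁,x₂}
  (now 16)
After Pass 4 the family is unchanged; done.

|σ(𝒜)| = 16.  σ(𝒜) = { {}, {x₁}, {x₂}, {x₃}, {x₄}, {x₁,x₂}, {x₁,x₃}, {x₁,x₄}, {x₂,x₃}, {x₂,x₄}, {x₃,x₄}, {x₁,x₂,x₃}, {x₁,x₂,x₄}, {x₁,x₃,x₄}, {x₂,x₃,x₄}, S }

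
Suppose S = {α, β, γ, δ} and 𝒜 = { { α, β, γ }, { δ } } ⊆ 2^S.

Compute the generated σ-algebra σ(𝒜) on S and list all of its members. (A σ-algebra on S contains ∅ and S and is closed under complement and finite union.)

Start: 𝒜 ∪ {∅, S} = { {  }, { δ }, { α, β, γ }, S }.
Step 1: no new sets; the family is a σ-algebra.

Hence σ(𝒜) has 4 members: { {  }, { δ }, { α, β, γ }, S }.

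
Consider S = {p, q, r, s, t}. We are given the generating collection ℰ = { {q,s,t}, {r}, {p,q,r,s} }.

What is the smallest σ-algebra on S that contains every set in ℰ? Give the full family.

Answer: σ(ℰ) = { {}, {p}, {r}, {t}, {p,r}, {p,t}, {q,s}, {r,t}, {p,q,s}, {p,r,t}, {q,r,s}, {q,s,t}, {p,q,r,s}, {p,q,s,t}, {q,r,s,t}, S }

Trace:
Seed the family with ℰ together with ∅ and S: { {}, {r}, {q,s,t}, {p,q,r,s}, S }.
Step 1: 4 new —
  {t}  = ᶜ of {p,q,r,s}
  {p,r}  = ᶜ of {q,s,t}
  {p,q,s,t}  = ᶜ of {r}
  {q,r,s,t}  = {r} ∪ {q,s,t}
  — 9 sets.
Step 2 adds 3:
  {p}  = ᶜ of {q,r,s,t}
  {r,t}  = {t} ∪ {r}
  {p,r,t}  = {t} ∪ {p,r}
  — 12 sets.
Step 3 (3 new):
  {p,t}  = {t} ∪ {p}
  {q,s}  = ᶜ of {p,r,t}
  {p,q,s}  = ᶜ of {r,t}
  — 15 sets.
Step 4. New:
  {q,r,s}  = ᶜ of {p,t}
  — 16 sets.
Step 5: closed — nothing new.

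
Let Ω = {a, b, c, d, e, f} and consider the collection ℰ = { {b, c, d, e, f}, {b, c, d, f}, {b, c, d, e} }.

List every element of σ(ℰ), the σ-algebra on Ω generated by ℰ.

σ(ℰ) (16 sets): { {}, {a}, {e}, {f}, {a, e}, {a, f}, {e, f}, {a, e, f}, {b, c, d}, {a, b, c, d}, {b, c, d, e}, {b, c, d, f}, {a, b, c, d, e}, {a, b, c, d, f}, {b, c, d, e, f}, Ω }

Trace:
Initial family (5 sets): { {}, {b, c, d, e}, {b, c, d, f}, {b, c, d, e, f}, Ω }.
Iteration 1. New:
  {a}  = ᶜ of {b, c, d, e, f}
  {a, e}  = ᶜ of {b, c, d, f}
  {a, f}  = ᶜ of {b, c, d, e}
  |family| = 8
Iteration 2 adds 3:
  {a, e, f}  = {a, e} ∪ {a, f}
  {a, b, c, d, e}  = {b, c, d, e} ∪ {a}
  {a, b, c, d, f}  = {b, c, d, f} ∪ {a}
  |family| = 11
Iteration 3 adds 3:
  {e}  = ᶜ of {a, b, c, d, f}
  {f}  = ᶜ of {a, b, c, d, e}
  {b, c, d}  = ᶜ of {a, e, f}
  |family| = 14
Iteration 4: 2 new —
  {e, f}  = {e} ∪ {f}
  {a, b, c, d}  = {b, c, d} ∪ {a}
  |family| = 16
Iteration 5: already closed under ᶜ and ∪.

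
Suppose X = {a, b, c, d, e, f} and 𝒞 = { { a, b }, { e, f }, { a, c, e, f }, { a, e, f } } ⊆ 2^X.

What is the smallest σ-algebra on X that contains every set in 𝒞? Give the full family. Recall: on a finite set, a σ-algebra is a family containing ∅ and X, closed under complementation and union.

σ(𝒞) (32 sets): { {}, { a }, { b }, { c }, { d }, { a, b }, { a, c }, { a, d }, { b, c }, { b, d }, { c, d }, { e, f }, { a, b, c }, { a, b, d }, { a, c, d }, { a, e, f }, { b, c, d }, { b, e, f }, { c, e, f }, { d, e, f }, { a, b, c, d }, { a, b, e, f }, { a, c, e, f }, { a, d, e, f }, { b, c, e, f }, { b, d, e, f }, { c, d, e, f }, { a, b, c, e, f }, { a, b, d, e, f }, { a, c, d, e, f }, { b, c, d, e, f }, X }

Derivation:
Take S₀ = 𝒞 ∪ {∅, X} = { {}, { a, b }, { e, f }, { a, e, f }, { a, c, e, f }, X }.
Iteration 1 adds 6:
  { b, d }  = complement { a, c, e, f }
  { b, c, d }  = complement { a, e, f }
  { a, b, c, d }  = complement { e, f }
  { a, b, e, f }  = { e, f } ∪ { a, b }
  { c, d, e, f }  = complement { a, b }
  { a, b, c, e, f }  = { a, c, e, f } ∪ { a, b }
  |family| = 12
Iteration 2. New:
  { d }  = complement { a, b, c, e, f }
  { c, d }  = complement { a, b, e, f }
  { a, b, d }  = { a, b } ∪ { b, d }
  { b, d, e, f }  = { e, f } ∪ { b, d }
  { a, b, d, e, f }  = { a, e, f } ∪ { b, d }
  { a, c, d, e, f }  = { a, c, e, f } ∪ { c, d, e, f }
  { b, c, d, e, f }  = { b, c, d } ∪ { e, f }
  |family| = 19
Iteration 3 adds 7:
  { a }  = complement { b, c, d, e, f }
  { b }  = complement { a, c, d, e, f }
  { c }  = complement { a, b, d, e, f }
  { a, c }  = complement { b, d, e, f }
  { c, e, f }  = complement { a, b, d }
  { d, e, f }  = { e, f } ∪ { d }
  { a, d, e, f }  = { a, e, f } ∪ { d }
  |family| = 26
Iteration 4: 6 new —
  { a, d }  = { a } ∪ { d }
  { b, c }  = complement { a, d, e, f }
  { a, b, c }  = complement { d, e, f }
  { a, c, d }  = { c, d } ∪ { a }
  { b, e, f }  = { e, f } ∪ { b }
  { b, c, e, f }  = { b } ∪ { c, e, f }
  |family| = 32
Iteration 5: already closed under ᶜ and ∪.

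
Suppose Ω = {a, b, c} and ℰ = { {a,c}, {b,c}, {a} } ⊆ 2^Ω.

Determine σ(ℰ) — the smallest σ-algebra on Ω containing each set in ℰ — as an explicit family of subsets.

Initial family (5 sets): { ∅, {a}, {a,c}, {b,c}, Ω }.
Step 1 adds 1:
  {b}  = complement {a,c}
  — 6 sets.
Step 2 (1 new):
  {a,b}  = {b} ∪ {a}
  — 7 sets.
Step 3: +1 →
  {c}  = complement {a,b}
  — 8 sets.
Step 4: already closed under ᶜ and ∪.

Therefore σ(ℰ) = { ∅, {a}, {b}, {c}, {a,b}, {a,c}, {b,c}, Ω } (|σ(ℰ)| = 8).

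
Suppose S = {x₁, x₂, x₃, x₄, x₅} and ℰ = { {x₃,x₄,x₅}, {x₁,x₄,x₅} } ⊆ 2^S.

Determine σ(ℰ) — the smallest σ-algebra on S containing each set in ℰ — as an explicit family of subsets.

Answer: σ(ℰ) = { ∅, {x₁}, {x₂}, {x₃}, {x₁,x₂}, {x₁,x₃}, {x₂,x₃}, {x₄,x₅}, {x₁,x₂,x₃}, {x₁,x₄,x₅}, {x₂,x₄,x₅}, {x₃,x₄,x₅}, {x₁,x₂,x₄,x₅}, {x₁,x₃,x₄,x₅}, {x₂,x₃,x₄,x₅}, S }

Trace:
Start: ℰ ∪ {∅, S} = { ∅, {x₁,x₄,x₅}, {x₃,x₄,x₅}, S }.
Iteration 1: +3 →
  {x₁,x₂}  = ᶜ of {x₃,x₄,x₅}
  {x₂,x₃}  = ᶜ of {x₁,x₄,x₅}
  {x₁,x₃,x₄,x₅}  = {x₃,x₄,x₅} ∪ {x₁,x₄,x₅}
  [7 total]
Iteration 2 (4 new):
  {x₂}  = ᶜ of {x₁,x₃,x₄,x₅}
  {x₁,x₂,x₃}  = {x₂,x₃} ∪ {x₁,x₂}
  {x₁,x₂,x₄,x₅}  = {x₁,x₄,x₅} ∪ {x₁,x₂}
  {x₂,x₃,x₄,x₅}  = {x₃,x₄,x₅} ∪ {x₂,x₃}
  [11 total]
Iteration 3 (3 new):
  {x₁}  = ᶜ of {x₂,x₃,x₄,x₅}
  {x₃}  = ᶜ of {x₁,x₂,x₄,x₅}
  {x₄,x₅}  = ᶜ of {x₁,x₂,x₃}
  [14 total]
Iteration 4 adds 2:
  {x₁,x₃}  = {x₃} ∪ {x₁}
  {x₂,x₄,x₅}  = {x₄,x₅} ∪ {x₂}
  [16 total]
Iteration 5: stable.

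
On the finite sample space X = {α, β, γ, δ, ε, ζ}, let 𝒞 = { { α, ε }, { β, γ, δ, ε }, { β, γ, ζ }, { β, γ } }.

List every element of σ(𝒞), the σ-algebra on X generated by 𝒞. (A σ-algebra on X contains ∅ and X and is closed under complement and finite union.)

|σ(𝒞)| = 32.  σ(𝒞) = { {}, { α }, { δ }, { ε }, { ζ }, { α, δ }, { α, ε }, { α, ζ }, { β, γ }, { δ, ε }, { δ, ζ }, { ε, ζ }, { α, β, γ }, { α, δ, ε }, { α, δ, ζ }, { α, ε, ζ }, { β, γ, δ }, { β, γ, ε }, { β, γ, ζ }, { δ, ε, ζ }, { α, β, γ, δ }, { α, β, γ, ε }, { α, β, γ, ζ }, { α, δ, ε, ζ }, { β, γ, δ, ε }, { β, γ, δ, ζ }, { β, γ, ε, ζ }, { α, β, γ, δ, ε }, { α, β, γ, δ, ζ }, { α, β, γ, ε, ζ }, { β, γ, δ, ε, ζ }, X }

Check:
Begin from { {}, { α, ε }, { β, γ }, { β, γ, ζ }, { β, γ, δ, ε }, X } (that is, 𝒞 plus ∅ and X).
Step 1 adds 8:
  { α, ζ }  = X∖{ β, γ, δ, ε }
  { α, δ, ε }  = X∖{ β, γ, ζ }
  { α, β, γ, ε }  = { β, γ } ∪ { α, ε }
  { α, δ, ε, ζ }  = X∖{ β, γ }
  { β, γ, δ, ζ }  = X∖{ α, ε }
  { α, β, γ, δ, ε }  = { α, ε } ∪ { β, γ, δ, ε }
  { α, β, γ, ε, ζ }  = { α, ε } ∪ { β, γ, ζ }
  { β, γ, δ, ε, ζ }  = { β, γ, ζ } ∪ { β, γ, δ, ε }
  |family| = 14
Step 2: +7 →
  { α }  = X∖{ β, γ, δ, ε, ζ }
  { δ }  = X∖{ α, β, γ, ε, ζ }
  { ζ }  = X∖{ α, β, γ, δ, ε }
  { δ, ζ }  = X∖{ α, β, γ, ε }
  { α, ε, ζ }  = { α, ζ } ∪ { α, ε }
  { α, β, γ, ζ }  = { α, ζ } ∪ { β, γ, ζ }
  { α, β, γ, δ, ζ }  = { α, ζ } ∪ { β, γ, δ, ζ }
  |family| = 21
Step 3 adds 6:
  { ε }  = X∖{ α, β, γ, δ, ζ }
  { α, δ }  = { δ } ∪ { α }
  { δ, ε }  = X∖{ α, β, γ, ζ }
  { α, β, γ }  = { β, γ } ∪ { α }
  { α, δ, ζ }  = { α, ζ } ∪ { δ, ζ }
  { β, γ, δ }  = X∖{ α, ε, ζ }
  |family| = 27
Step 4. New:
  { ε, ζ }  = { ζ } ∪ { ε }
  { β, γ, ε }  = X∖{ α, δ, ζ }
  { δ, ε, ζ }  = X∖{ α, β, γ }
  { α, β, γ, δ }  = { β, γ, δ } ∪ { α, β, γ }
  { β, γ, ε, ζ }  = X∖{ α, δ }
  |family| = 32
Step 5: closed — nothing new.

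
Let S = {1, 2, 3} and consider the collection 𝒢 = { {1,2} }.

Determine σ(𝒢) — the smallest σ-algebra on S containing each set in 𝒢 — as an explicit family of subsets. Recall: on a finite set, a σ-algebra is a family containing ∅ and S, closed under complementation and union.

|σ(𝒢)| = 4.  σ(𝒢) = { {}, {3}, {1,2}, S }

Working:
Seed the family with 𝒢 together with ∅ and S: { {}, {1,2}, S }.
Round 1 (1 new):
  {3}  = complement {1,2}
Round 2: already closed under ᶜ and ∪.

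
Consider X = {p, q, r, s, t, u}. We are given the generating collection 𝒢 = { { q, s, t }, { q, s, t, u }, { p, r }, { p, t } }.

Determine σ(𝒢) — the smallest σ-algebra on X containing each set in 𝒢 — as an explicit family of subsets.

|σ(𝒢)| = 32.  σ(𝒢) = { {  }, { p }, { r }, { t }, { u }, { p, r }, { p, t }, { p, u }, { q, s }, { r, t }, { r, u }, { t, u }, { p, q, s }, { p, r, t }, { p, r, u }, { p, t, u }, { q, r, s }, { q, s, t }, { q, s, u }, { r, t, u }, { p, q, r, s }, { p, q, s, t }, { p, q, s, u }, { p, r, t, u }, { q, r, s, t }, { q, r, s, u }, { q, s, t, u }, { p, q, r, s, t }, { p, q, r, s, u }, { p, q, s, t, u }, { q, r, s, t, u }, X }

Derivation:
Initial family (6 sets): { {  }, { p, r }, { p, t }, { q, s, t }, { q, s, t, u }, X }.
Round 1. New:
  { p, r, t }  = { p, r } ∪ { p, t }
  { p, r, u }  = complement { q, s, t }
  { p, q, s, t }  = { p, t } ∪ { q, s, t }
  { q, r, s, u }  = complement { p, t }
  { p, q, r, s, t }  = { p, r } ∪ { q, s, t }
  { p, q, s, t, u }  = { q, s, t, u } ∪ { p, t }
  [12 total]
Round 2. New:
  { r }  = complement { p, q, s, t, u }
  { u }  = complement { p, q, r, s, t }
  { r, u }  = complement { p, q, s, t }
  { q, s, u }  = complement { p, r, t }
  { p, r, t, u }  = { p, r, u } ∪ { p, r, t }
  { p, q, r, s, u }  = { p, r, u } ∪ { q, r, s, u }
  { q, r, s, t, u }  = { q, s, t, u } ∪ { q, r, s, u }
  [19 total]
Round 3 (5 new):
  { p }  = complement { q, r, s, t, u }
  { t }  = complement { p, q, r, s, u }
  { q, s }  = complement { p, r, t, u }
  { p, t, u }  = { p, t } ∪ { u }
  { q, r, s, t }  = { q, s, t } ∪ { r }
  [24 total]
Round 4 (8 new):
  { p, u }  = complement { q, r, s, t }
  { r, t }  = { t } ∪ { r }
  { t, u }  = { u } ∪ { t }
  { p, q, s }  = { q, s } ∪ { p }
  { q, r, s }  = complement { p, t, u }
  { r, t, u }  = { t } ∪ { r, u }
  { p, q, r, s }  = { p, r } ∪ { q, s }
  { p, q, s, u }  = { q, s, u } ∪ { p }
  [32 total]
Round 5: stable.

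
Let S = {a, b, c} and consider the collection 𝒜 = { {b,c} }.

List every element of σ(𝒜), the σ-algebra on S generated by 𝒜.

Take S₀ = 𝒜 ∪ {∅, S} = { {}, {b,c}, S }.
Step 1: +1 →
  {a}  = complement {b,c}
  (now 4)
Step 2: closed — nothing new.

Therefore σ(𝒜) = { {}, {a}, {b,c}, S } (|σ(𝒜)| = 4).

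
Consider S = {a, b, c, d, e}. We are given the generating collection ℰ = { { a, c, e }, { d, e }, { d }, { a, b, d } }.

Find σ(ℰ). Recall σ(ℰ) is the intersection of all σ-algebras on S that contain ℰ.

Answer: σ(ℰ) = { {  }, { a }, { b }, { c }, { d }, { e }, { a, b }, { a, c }, { a, d }, { a, e }, { b, c }, { b, d }, { b, e }, { c, d }, { c, e }, { d, e }, { a, b, c }, { a, b, d }, { a, b, e }, { a, c, d }, { a, c, e }, { a, d, e }, { b, c, d }, { b, c, e }, { b, d, e }, { c, d, e }, { a, b, c, d }, { a, b, c, e }, { a, b, d, e }, { a, c, d, e }, { b, c, d, e }, S }

Check:
Start: ℰ ∪ {∅, S} = { {  }, { d }, { d, e }, { a, b, d }, { a, c, e }, S }.
Iteration 1 (6 new):
  { b, d }  = { a, c, e }ᶜ
  { c, e }  = { a, b, d }ᶜ
  { a, b, c }  = { d, e }ᶜ
  { a, b, c, e }  = { d }ᶜ
  { a, b, d, e }  = { d, e } ∪ { a, b, d }
  { a, c, d, e }  = { d, e } ∪ { a, c, e }
  |family| = 12
Iteration 2: 6 new —
  { b }  = { a, c, d, e }ᶜ
  { c }  = { a, b, d, e }ᶜ
  { b, d, e }  = { d, e } ∪ { b, d }
  { c, d, e }  = { d, e } ∪ { c, e }
  { a, b, c, d }  = { a, b, c } ∪ { a, b, d }
  { b, c, d, e }  = { c, e } ∪ { b, d }
  |family| = 18
Iteration 3. New:
  { a }  = { b, c, d, e }ᶜ
  { e }  = { a, b, c, d }ᶜ
  { a, b }  = { c, d, e }ᶜ
  { a, c }  = { b, d, e }ᶜ
  { b, c }  = { c } ∪ { b }
  { c, d }  = { c } ∪ { d }
  { b, c, d }  = { c } ∪ { b, d }
  { b, c, e }  = { c, e } ∪ { b }
  |family| = 26
Iteration 4: 6 new —
  { a, d }  = { b, c, e }ᶜ
  { a, e }  = { b, c, d }ᶜ
  { b, e }  = { b } ∪ { e }
  { a, b, e }  = { c, d }ᶜ
  { a, c, d }  = { c, d } ∪ { a, c }
  { a, d, e }  = { b, c }ᶜ
  |family| = 32
Iteration 5 adds nothing — fixpoint reached.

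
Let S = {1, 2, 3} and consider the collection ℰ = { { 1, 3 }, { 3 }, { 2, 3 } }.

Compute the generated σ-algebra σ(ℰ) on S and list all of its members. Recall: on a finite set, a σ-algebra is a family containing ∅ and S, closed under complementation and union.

σ(ℰ) = { ∅, { 1 }, { 2 }, { 3 }, { 1, 2 }, { 1, 3 }, { 2, 3 }, S }

Trace:
Start: ℰ ∪ {∅, S} = { ∅, { 3 }, { 1, 3 }, { 2, 3 }, S }.
Round 1 (3 new):
  { 1 }  = { 2, 3 }ᶜ
  { 2 }  = { 1, 3 }ᶜ
  { 1, 2 }  = { 3 }ᶜ
  [8 total]
Round 2: no new sets; the family is a σ-algebra.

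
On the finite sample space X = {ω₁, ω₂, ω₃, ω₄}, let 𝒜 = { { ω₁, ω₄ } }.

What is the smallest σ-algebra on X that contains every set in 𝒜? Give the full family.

Begin from { {  }, { ω₁, ω₄ }, X } (that is, 𝒜 plus ∅ and X).
Pass 1 adds 1:
  { ω₂, ω₃ }  = X∖{ ω₁, ω₄ }
  (now 4)
Pass 2: already closed under ᶜ and ∪.

|σ(𝒜)| = 4.  σ(𝒜) = { {  }, { ω₁, ω₄ }, { ω₂, ω₃ }, X }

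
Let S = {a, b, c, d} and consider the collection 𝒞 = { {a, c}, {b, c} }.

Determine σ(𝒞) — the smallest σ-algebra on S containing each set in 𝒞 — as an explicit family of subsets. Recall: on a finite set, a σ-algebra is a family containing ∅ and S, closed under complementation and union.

σ(𝒞) = { {}, {a}, {b}, {c}, {d}, {a, b}, {a, c}, {a, d}, {b, c}, {b, d}, {c, d}, {a, b, c}, {a, b, d}, {a, c, d}, {b, c, d}, S }

Derivation:
Seed the family with 𝒞 together with ∅ and S: { {}, {a, c}, {b, c}, S }.
Iteration 1: +3 →
  {a, d}  = complement {b, c}
  {b, d}  = complement {a, c}
  {a, b, c}  = {a, c} ∪ {b, c}
Iteration 2: 4 new —
  {d}  = complement {a, b, c}
  {a, b, d}  = {a, d} ∪ {b, d}
  {a, c, d}  = {a, d} ∪ {a, c}
  {b, c, d}  = {b, c} ∪ {b, d}
Iteration 3 adds 3:
  {a}  = complement {b, c, d}
  {b}  = complement {a, c, d}
  {c}  = complement {a, b, d}
Iteration 4 (2 new):
  {a, b}  = {b} ∪ {a}
  {c, d}  = {c} ∪ {d}
Iteration 5: already closed under ᶜ and ∪.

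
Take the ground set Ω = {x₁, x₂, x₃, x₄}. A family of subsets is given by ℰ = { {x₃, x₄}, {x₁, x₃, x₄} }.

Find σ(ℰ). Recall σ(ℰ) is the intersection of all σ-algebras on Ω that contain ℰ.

|σ(ℰ)| = 8.  σ(ℰ) = { {}, {x₁}, {x₂}, {x₁, x₂}, {x₃, x₄}, {x₁, x₃, x₄}, {x₂, x₃, x₄}, Ω }

Check:
Begin from { {}, {x₃, x₄}, {x₁, x₃, x₄}, Ω } (that is, ℰ plus ∅ and Ω).
Iteration 1: +2 →
  {x₂}  = ᶜ of {x₁, x₃, x₄}
  {x₁, x₂}  = ᶜ of {x₃, x₄}
  [6 total]
Iteration 2: +1 →
  {x₂, x₃, x₄}  = {x₃, x₄} ∪ {x₂}
  [7 total]
Iteration 3: 1 new —
  {x₁}  = ᶜ of {x₂, x₃, x₄}
  [8 total]
Iteration 4: closed — nothing new.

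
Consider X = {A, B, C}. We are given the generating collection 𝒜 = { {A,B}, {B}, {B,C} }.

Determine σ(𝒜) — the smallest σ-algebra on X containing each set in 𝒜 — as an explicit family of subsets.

Start: 𝒜 ∪ {∅, X} = { {}, {B}, {A,B}, {B,C}, X }.
Iteration 1 adds 3:
  {A}  = {B,C}ᶜ
  {C}  = {A,B}ᶜ
  {A,C}  = {B}ᶜ
Iteration 2: no new sets; the family is a σ-algebra.

Hence σ(𝒜) has 8 members: { {}, {A}, {B}, {C}, {A,B}, {A,C}, {B,C}, X }.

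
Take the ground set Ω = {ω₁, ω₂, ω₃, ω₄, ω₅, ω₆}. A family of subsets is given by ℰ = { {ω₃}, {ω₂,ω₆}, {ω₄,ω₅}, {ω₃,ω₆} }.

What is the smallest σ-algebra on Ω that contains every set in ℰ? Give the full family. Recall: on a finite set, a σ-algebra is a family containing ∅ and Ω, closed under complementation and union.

σ(ℰ) = { {}, {ω₁}, {ω₂}, {ω₃}, {ω₆}, {ω₁,ω₂}, {ω₁,ω₃}, {ω₁,ω₆}, {ω₂,ω₃}, {ω₂,ω₆}, {ω₃,ω₆}, {ω₄,ω₅}, {ω₁,ω₂,ω₃}, {ω₁,ω₂,ω₆}, {ω₁,ω₃,ω₆}, {ω₁,ω₄,ω₅}, {ω₂,ω₃,ω₆}, {ω₂,ω₄,ω₅}, {ω₃,ω₄,ω₅}, {ω₄,ω₅,ω₆}, {ω₁,ω₂,ω₃,ω₆}, {ω₁,ω₂,ω₄,ω₅}, {ω₁,ω₃,ω₄,ω₅}, {ω₁,ω₄,ω₅,ω₆}, {ω₂,ω₃,ω₄,ω₅}, {ω₂,ω₄,ω₅,ω₆}, {ω₃,ω₄,ω₅,ω₆}, {ω₁,ω₂,ω₃,ω₄,ω₅}, {ω₁,ω₂,ω₄,ω₅,ω₆}, {ω₁,ω₃,ω₄,ω₅,ω₆}, {ω₂,ω₃,ω₄,ω₅,ω₆}, Ω }

Derivation:
Initial family (6 sets): { {}, {ω₃}, {ω₂,ω₆}, {ω₃,ω₆}, {ω₄,ω₅}, Ω }.
Round 1 (8 new):
  {ω₂,ω₃,ω₆}  = {ω₃} ∪ {ω₂,ω₆}
  {ω₃,ω₄,ω₅}  = {ω₄,ω₅} ∪ {ω₃}
  {ω₁,ω₂,ω₃,ω₆}  = ᶜ of {ω₄,ω₅}
  {ω₁,ω₂,ω₄,ω₅}  = ᶜ of {ω₃,ω₆}
  {ω₁,ω₃,ω₄,ω₅}  = ᶜ of {ω₂,ω₆}
  {ω₂,ω₄,ω₅,ω₆}  = {ω₄,ω₅} ∪ {ω₂,ω₆}
  {ω₃,ω₄,ω₅,ω₆}  = {ω₄,ω₅} ∪ {ω₃,ω₆}
  {ω₁,ω₂,ω₄,ω₅,ω₆}  = ᶜ of {ω₃}
Round 2 adds 7:
  {ω₁,ω₂}  = ᶜ of {ω₃,ω₄,ω₅,ω₆}
  {ω₁,ω₃}  = ᶜ of {ω₂,ω₄,ω₅,ω₆}
  {ω₁,ω₂,ω₆}  = ᶜ of {ω₃,ω₄,ω₅}
  {ω₁,ω₄,ω₅}  = ᶜ of {ω₂,ω₃,ω₆}
  {ω₁,ω₂,ω₃,ω₄,ω₅}  = {ω₃,ω₄,ω₅} ∪ {ω₁,ω₂,ω₄,ω₅}
  {ω₁,ω₃,ω₄,ω₅,ω₆}  = {ω₃,ω₄,ω₅,ω₆} ∪ {ω₁,ω₃,ω₄,ω₅}
  {ω₂,ω₃,ω₄,ω₅,ω₆}  = {ω₃,ω₄,ω₅} ∪ {ω₂,ω₃,ω₆}
Round 3 adds 5:
  {ω₁}  = ᶜ of {ω₂,ω₃,ω₄,ω₅,ω₆}
  {ω₂}  = ᶜ of {ω₁,ω₃,ω₄,ω₅,ω₆}
  {ω₆}  = ᶜ of {ω₁,ω₂,ω₃,ω₄,ω₅}
  {ω₁,ω₂,ω₃}  = {ω₁,ω₃} ∪ {ω₁,ω₂}
  {ω₁,ω₃,ω₆}  = {ω₁,ω₃} ∪ {ω₃,ω₆}
Round 4: 6 new —
  {ω₁,ω₆}  = {ω₆} ∪ {ω₁}
  {ω₂,ω₃}  = {ω₂} ∪ {ω₃}
  {ω₂,ω₄,ω₅}  = ᶜ of {ω₁,ω₃,ω₆}
  {ω₄,ω₅,ω₆}  = ᶜ of {ω₁,ω₂,ω₃}
  {ω₁,ω₄,ω₅,ω₆}  = {ω₁,ω₄,ω₅} ∪ {ω₆}
  {ω₂,ω₃,ω₄,ω₅}  = {ω₃,ω₄,ω₅} ∪ {ω₂}
Round 5: already closed under ᶜ and ∪.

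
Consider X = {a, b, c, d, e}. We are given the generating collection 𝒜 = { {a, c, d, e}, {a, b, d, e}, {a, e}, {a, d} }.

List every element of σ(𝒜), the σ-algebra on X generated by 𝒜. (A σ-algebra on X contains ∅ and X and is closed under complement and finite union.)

σ(𝒜) = { ∅, {a}, {b}, {c}, {d}, {e}, {a, b}, {a, c}, {a, d}, {a, e}, {b, c}, {b, d}, {b, e}, {c, d}, {c, e}, {d, e}, {a, b, c}, {a, b, d}, {a, b, e}, {a, c, d}, {a, c, e}, {a, d, e}, {b, c, d}, {b, c, e}, {b, d, e}, {c, d, e}, {a, b, c, d}, {a, b, c, e}, {a, b, d, e}, {a, c, d, e}, {b, c, d, e}, X }

Trace:
Seed the family with 𝒜 together with ∅ and X: { ∅, {a, d}, {a, e}, {a, b, d, e}, {a, c, d, e}, X }.
Step 1. New:
  {b}  = X∖{a, c, d, e}
  {c}  = X∖{a, b, d, e}
  {a, d, e}  = {a, d} ∪ {a, e}
  {b, c, d}  = X∖{a, e}
  {b, c, e}  = X∖{a, d}
  [11 total]
Step 2. New:
  {b, c}  = X∖{a, d, e}
  {a, b, d}  = {b} ∪ {a, d}
  {a, b, e}  = {b} ∪ {a, e}
  {a, c, d}  = {c} ∪ {a, d}
  {a, c, e}  = {c} ∪ {a, e}
  {a, b, c, d}  = {b, c, d} ∪ {a, d}
  {a, b, c, e}  = {b, c, e} ∪ {a, e}
  {b, c, d, e}  = {b, c, d} ∪ {b, c, e}
  [19 total]
Step 3. New:
  {a}  = X∖{b, c, d, e}
  {d}  = X∖{a, b, c, e}
  {e}  = X∖{a, b, c, d}
  {b, d}  = X∖{a, c, e}
  {b, e}  = X∖{a, c, d}
  {c, d}  = X∖{a, b, e}
  {c, e}  = X∖{a, b, d}
  [26 total]
Step 4: +6 →
  {a, b}  = {b} ∪ {a}
  {a, c}  = {c} ∪ {a}
  {d, e}  = {e} ∪ {d}
  {a, b, c}  = {b, c} ∪ {a}
  {b, d, e}  = {b, e} ∪ {d}
  {c, d, e}  = {c, d} ∪ {e}
  [32 total]
Step 5: stable.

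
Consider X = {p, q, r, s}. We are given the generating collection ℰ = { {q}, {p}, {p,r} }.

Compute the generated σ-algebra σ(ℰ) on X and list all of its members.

Start: ℰ ∪ {∅, X} = { {}, {p}, {q}, {p,r}, X }.
Pass 1: +5 →
  {p,q}  = {q} ∪ {p}
  {q,s}  = {p,r}ᶜ
  {p,q,r}  = {p,r} ∪ {q}
  {p,r,s}  = {q}ᶜ
  {q,r,s}  = {p}ᶜ
  (now 10)
Pass 2: 3 new —
  {s}  = {p,q,r}ᶜ
  {r,s}  = {p,q}ᶜ
  {p,q,s}  = {p,q} ∪ {q,s}
  (now 13)
Pass 3: 2 new —
  {r}  = {p,q,s}ᶜ
  {p,s}  = {s} ∪ {p}
  (now 15)
Pass 4: +1 →
  {q,r}  = {p,s}ᶜ
  (now 16)
Pass 5 adds nothing — fixpoint reached.

σ(ℰ) = { {}, {p}, {q}, {r}, {s}, {p,q}, {p,r}, {p,s}, {q,r}, {q,s}, {r,s}, {p,q,r}, {p,q,s}, {p,r,s}, {q,r,s}, X }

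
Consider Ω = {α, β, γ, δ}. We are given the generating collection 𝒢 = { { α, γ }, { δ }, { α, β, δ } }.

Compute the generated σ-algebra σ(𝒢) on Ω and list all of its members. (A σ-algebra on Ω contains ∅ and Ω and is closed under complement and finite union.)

Start: 𝒢 ∪ {∅, Ω} = { {  }, { δ }, { α, γ }, { α, β, δ }, Ω }.
Step 1 (4 new):
  { γ }  = Ω∖{ α, β, δ }
  { β, δ }  = Ω∖{ α, γ }
  { α, β, γ }  = Ω∖{ δ }
  { α, γ, δ }  = { α, γ } ∪ { δ }
  (now 9)
Step 2. New:
  { β }  = Ω∖{ α, γ, δ }
  { γ, δ }  = { γ } ∪ { δ }
  { β, γ, δ }  = { γ } ∪ { β, δ }
  (now 12)
Step 3: +3 →
  { α }  = Ω∖{ β, γ, δ }
  { α, β }  = Ω∖{ γ, δ }
  { β, γ }  = { γ } ∪ { β }
  (now 15)
Step 4. New:
  { α, δ }  = Ω∖{ β, γ }
  (now 16)
Step 5: closed — nothing new.

σ(𝒢) = { {  }, { α }, { β }, { γ }, { δ }, { α, β }, { α, γ }, { α, δ }, { β, γ }, { β, δ }, { γ, δ }, { α, β, γ }, { α, β, δ }, { α, γ, δ }, { β, γ, δ }, Ω }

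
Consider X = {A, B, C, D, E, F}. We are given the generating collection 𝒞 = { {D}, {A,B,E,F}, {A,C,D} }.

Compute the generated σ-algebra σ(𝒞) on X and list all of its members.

σ(𝒞) = { {}, {A}, {C}, {D}, {A,C}, {A,D}, {C,D}, {A,C,D}, {B,E,F}, {A,B,E,F}, {B,C,E,F}, {B,D,E,F}, {A,B,C,E,F}, {A,B,D,E,F}, {B,C,D,E,F}, X }

Working:
Seed the family with 𝒞 together with ∅ and X: { {}, {D}, {A,C,D}, {A,B,E,F}, X }.
Round 1: +4 →
  {C,D}  = complement {A,B,E,F}
  {B,E,F}  = complement {A,C,D}
  {A,B,C,E,F}  = complement {D}
  {A,B,D,E,F}  = {D} ∪ {A,B,E,F}
  — 9 sets.
Round 2 adds 3:
  {C}  = complement {A,B,D,E,F}
  {B,D,E,F}  = {B,E,F} ∪ {D}
  {B,C,D,E,F}  = {C,D} ∪ {B,E,F}
  — 12 sets.
Round 3: 3 new —
  {A}  = complement {B,C,D,E,F}
  {A,C}  = complement {B,D,E,F}
  {B,C,E,F}  = {C} ∪ {B,E,F}
  — 15 sets.
Round 4: +1 →
  {A,D}  = complement {B,C,E,F}
  — 16 sets.
After Round 5 the family is unchanged; done.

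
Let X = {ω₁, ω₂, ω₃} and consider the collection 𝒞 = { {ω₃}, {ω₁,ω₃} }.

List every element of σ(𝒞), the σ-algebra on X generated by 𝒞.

Start: 𝒞 ∪ {∅, X} = { {}, {ω₃}, {ω₁,ω₃}, X }.
Pass 1 (2 new):
  {ω₂}  = X∖{ω₁,ω₃}
  {ω₁,ω₂}  = X∖{ω₃}
  (now 6)
Pass 2: 1 new —
  {ω₂,ω₃}  = {ω₃} ∪ {ω₂}
  (now 7)
Pass 3. New:
  {ω₁}  = X∖{ω₂,ω₃}
  (now 8)
Pass 4: already closed under ᶜ and ∪.

|σ(𝒞)| = 8.  σ(𝒞) = { {}, {ω₁}, {ω₂}, {ω₃}, {ω₁,ω₂}, {ω₁,ω₃}, {ω₂,ω₃}, X }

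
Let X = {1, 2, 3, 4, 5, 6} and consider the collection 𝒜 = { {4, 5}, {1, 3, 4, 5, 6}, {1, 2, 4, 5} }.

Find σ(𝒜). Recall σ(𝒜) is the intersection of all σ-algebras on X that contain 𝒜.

Seed the family with 𝒜 together with ∅ and X: { {}, {4, 5}, {1, 2, 4, 5}, {1, 3, 4, 5, 6}, X }.
Pass 1 adds 3:
  {2}  = X∖{1, 3, 4, 5, 6}
  {3, 6}  = X∖{1, 2, 4, 5}
  {1, 2, 3, 6}  = X∖{4, 5}
  — 8 sets.
Pass 2 (3 new):
  {2, 3, 6}  = {3, 6} ∪ {2}
  {2, 4, 5}  = {4, 5} ∪ {2}
  {3, 4, 5, 6}  = {4, 5} ∪ {3, 6}
  — 11 sets.
Pass 3 adds 4:
  {1, 2}  = X∖{3, 4, 5, 6}
  {1, 3, 6}  = X∖{2, 4, 5}
  {1, 4, 5}  = X∖{2, 3, 6}
  {2, 3, 4, 5, 6}  = {4, 5} ∪ {2, 3, 6}
  — 15 sets.
Pass 4 adds 1:
  {1}  = X∖{2, 3, 4, 5, 6}
  — 16 sets.
Pass 5: closed — nothing new.

|σ(𝒜)| = 16.  σ(𝒜) = { {}, {1}, {2}, {1, 2}, {3, 6}, {4, 5}, {1, 3, 6}, {1, 4, 5}, {2, 3, 6}, {2, 4, 5}, {1, 2, 3, 6}, {1, 2, 4, 5}, {3, 4, 5, 6}, {1, 3, 4, 5, 6}, {2, 3, 4, 5, 6}, X }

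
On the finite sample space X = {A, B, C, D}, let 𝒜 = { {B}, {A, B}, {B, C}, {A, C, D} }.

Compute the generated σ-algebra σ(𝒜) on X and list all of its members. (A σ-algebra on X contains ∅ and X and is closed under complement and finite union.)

σ(𝒜) = { ∅, {A}, {B}, {C}, {D}, {A, B}, {A, C}, {A, D}, {B, C}, {B, D}, {C, D}, {A, B, C}, {A, B, D}, {A, C, D}, {B, C, D}, X }

Check:
Take S₀ = 𝒜 ∪ {∅, X} = { ∅, {B}, {A, B}, {B, C}, {A, C, D}, X }.
Pass 1. New:
  {A, D}  = X∖{B, C}
  {C, D}  = X∖{A, B}
  {A, B, C}  = {B, C} ∪ {A, B}
  (now 9)
Pass 2: 3 new —
  {D}  = X∖{A, B, C}
  {A, B, D}  = {A, B} ∪ {A, D}
  {B, C, D}  = {C, D} ∪ {B}
  (now 12)
Pass 3: 3 new —
  {A}  = X∖{B, C, D}
  {C}  = X∖{A, B, D}
  {B, D}  = {D} ∪ {B}
  (now 15)
Pass 4: +1 →
  {A, C}  = X∖{B, D}
  (now 16)
Pass 5: no new sets; the family is a σ-algebra.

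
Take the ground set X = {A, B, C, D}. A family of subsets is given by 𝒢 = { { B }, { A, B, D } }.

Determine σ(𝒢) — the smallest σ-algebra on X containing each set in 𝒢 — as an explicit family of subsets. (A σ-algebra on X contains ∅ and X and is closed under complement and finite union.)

Seed the family with 𝒢 together with ∅ and X: { {  }, { B }, { A, B, D }, X }.
Pass 1: 2 new —
  { C }  = X∖{ A, B, D }
  { A, C, D }  = X∖{ B }
  [6 total]
Pass 2 adds 1:
  { B, C }  = { C } ∪ { B }
  [7 total]
Pass 3. New:
  { A, D }  = X∖{ B, C }
  [8 total]
Pass 4: already closed under ᶜ and ∪.

|σ(𝒢)| = 8.  σ(𝒢) = { {  }, { B }, { C }, { A, D }, { B, C }, { A, B, D }, { A, C, D }, X }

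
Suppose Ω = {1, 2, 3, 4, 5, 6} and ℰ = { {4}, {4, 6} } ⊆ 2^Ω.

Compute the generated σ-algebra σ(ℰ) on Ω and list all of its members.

σ(ℰ) (8 sets): { {}, {4}, {6}, {4, 6}, {1, 2, 3, 5}, {1, 2, 3, 4, 5}, {1, 2, 3, 5, 6}, Ω }

Working:
Start: ℰ ∪ {∅, Ω} = { {}, {4}, {4, 6}, Ω }.
Round 1 (2 new):
  {1, 2, 3, 5}  = {4, 6}ᶜ
  {1, 2, 3, 5, 6}  = {4}ᶜ
  — 6 sets.
Round 2 (1 new):
  {1, 2, 3, 4, 5}  = {4} ∪ {1, 2, 3, 5}
  — 7 sets.
Round 3. New:
  {6}  = {1, 2, 3, 4, 5}ᶜ
  — 8 sets.
Round 4: already closed under ᶜ and ∪.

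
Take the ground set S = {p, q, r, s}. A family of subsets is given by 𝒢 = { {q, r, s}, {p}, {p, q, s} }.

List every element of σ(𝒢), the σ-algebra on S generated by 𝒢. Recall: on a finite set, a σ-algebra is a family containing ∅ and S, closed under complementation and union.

Begin from { {}, {p}, {p, q, s}, {q, r, s}, S } (that is, 𝒢 plus ∅ and S).
Iteration 1: 1 new —
  {r}  = {p, q, s}ᶜ
  [6 total]
Iteration 2. New:
  {p, r}  = {r} ∪ {p}
  [7 total]
Iteration 3. New:
  {q, s}  = {p, r}ᶜ
  [8 total]
Iteration 4: closed — nothing new.

σ(𝒢) = { {}, {p}, {r}, {p, r}, {q, s}, {p, q, s}, {q, r, s}, S }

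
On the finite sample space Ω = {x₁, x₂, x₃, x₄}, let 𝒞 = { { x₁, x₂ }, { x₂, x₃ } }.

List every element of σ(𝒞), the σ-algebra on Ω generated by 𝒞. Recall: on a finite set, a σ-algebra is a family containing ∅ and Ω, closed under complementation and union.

Initial family (4 sets): { ∅, { x₁, x₂ }, { x₂, x₃ }, Ω }.
Step 1 adds 3:
  { x₁, x₄ }  = ᶜ of { x₂, x₃ }
  { x₃, x₄ }  = ᶜ of { x₁, x₂ }
  { x₁, x₂, x₃ }  = { x₁, x₂ } ∪ { x₂, x₃ }
  (now 7)
Step 2: 4 new —
  { x₄ }  = ᶜ of { x₁, x₂, x₃ }
  { x₁, x₂, x₄ }  = { x₁, x₄ } ∪ { x₁, x₂ }
  { x₁, x₃, x₄ }  = { x₃, x₄ } ∪ { x₁, x₄ }
  { x₂, x₃, x₄ }  = { x₃, x₄ } ∪ { x₂, x₃ }
  (now 11)
Step 3: 3 new —
  { x₁ }  = ᶜ of { x₂, x₃, x₄ }
  { x₂ }  = ᶜ of { x₁, x₃, x₄ }
  { x₃ }  = ᶜ of { x₁, x₂, x₄ }
  (now 14)
Step 4 (2 new):
  { x₁, x₃ }  = { x₃ } ∪ { x₁ }
  { x₂, x₄ }  = { x₄ } ∪ { x₂ }
  (now 16)
Step 5: already closed under ᶜ and ∪.

Therefore σ(𝒞) = { ∅, { x₁ }, { x₂ }, { x₃ }, { x₄ }, { x₁, x₂ }, { x₁, x₃ }, { x₁, x₄ }, { x₂, x₃ }, { x₂, x₄ }, { x₃, x₄ }, { x₁, x₂, x₃ }, { x₁, x₂, x₄ }, { x₁, x₃, x₄ }, { x₂, x₃, x₄ }, Ω } (|σ(𝒞)| = 16).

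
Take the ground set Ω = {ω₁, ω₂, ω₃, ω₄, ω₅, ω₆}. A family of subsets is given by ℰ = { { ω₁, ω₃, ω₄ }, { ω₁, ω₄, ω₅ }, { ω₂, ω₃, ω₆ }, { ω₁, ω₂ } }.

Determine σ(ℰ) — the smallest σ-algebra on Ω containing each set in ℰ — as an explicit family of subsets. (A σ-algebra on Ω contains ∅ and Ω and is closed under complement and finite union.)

Take S₀ = ℰ ∪ {∅, Ω} = { ∅, { ω₁, ω₂ }, { ω₁, ω₃, ω₄ }, { ω₁, ω₄, ω₅ }, { ω₂, ω₃, ω₆ }, Ω }.
Step 1 (7 new):
  { ω₂, ω₅, ω₆ }  = { ω₁, ω₃, ω₄ }ᶜ
  { ω₁, ω₂, ω₃, ω₄ }  = { ω₁, ω₃, ω₄ } ∪ { ω₁, ω₂ }
  { ω₁, ω₂, ω₃, ω₆ }  = { ω₁, ω₂ } ∪ { ω₂, ω₃, ω₆ }
  { ω₁, ω₂, ω₄, ω₅ }  = { ω₁, ω₄, ω₅ } ∪ { ω₁, ω₂ }
  { ω₁, ω₃, ω₄, ω₅ }  = { ω₁, ω₄, ω₅ } ∪ { ω₁, ω₃, ω₄ }
  { ω₃, ω₄, ω₅, ω₆ }  = { ω₁, ω₂ }ᶜ
  { ω₁, ω₂, ω₃, ω₄, ω₆ }  = { ω₁, ω₃, ω₄ } ∪ { ω₂, ω₃, ω₆ }
  [13 total]
Step 2 adds 12:
  { ω₅ }  = { ω₁, ω₂, ω₃, ω₄, ω₆ }ᶜ
  { ω₂, ω₆ }  = { ω₁, ω₃, ω₄, ω₅ }ᶜ
  { ω₃, ω₆ }  = { ω₁, ω₂, ω₄, ω₅ }ᶜ
  { ω₄, ω₅ }  = { ω₁, ω₂, ω₃, ω₆ }ᶜ
  { ω₅, ω₆ }  = { ω₁, ω₂, ω₃, ω₄ }ᶜ
  { ω₁, ω₂, ω₅, ω₆ }  = { ω₁, ω₂ } ∪ { ω₂, ω₅, ω₆ }
  { ω₂, ω₃, ω₅, ω₆ }  = { ω₂, ω₃, ω₆ } ∪ { ω₂, ω₅, ω₆ }
  { ω₁, ω₂, ω₃, ω₄, ω₅ }  = { ω₁, ω₄, ω₅ } ∪ { ω₁, ω₂, ω₃, ω₄ }
  { ω₁, ω₂, ω₃, ω₅, ω₆ }  = { ω₂, ω₅, ω₆ } ∪ { ω₁, ω₂, ω₃, ω₆ }
  { ω₁, ω₂, ω₄, ω₅, ω₆ }  = { ω₁, ω₄, ω₅ } ∪ { ω₂, ω₅, ω₆ }
  { ω₁, ω₃, ω₄, ω₅, ω₆ }  = { ω₁, ω₄, ω₅ } ∪ { ω₃, ω₄, ω₅, ω₆ }
  { ω₂, ω₃, ω₄, ω₅, ω₆ }  = { ω₃, ω₄, ω₅, ω₆ } ∪ { ω₂, ω₃, ω₆ }
  [25 total]
Step 3 adds 14:
  { ω₁ }  = { ω₂, ω₃, ω₄, ω₅, ω₆ }ᶜ
  { ω₂ }  = { ω₁, ω₃, ω₄, ω₅, ω₆ }ᶜ
  { ω₃ }  = { ω₁, ω₂, ω₄, ω₅, ω₆ }ᶜ
  { ω₄ }  = { ω₁, ω₂, ω₃, ω₅, ω₆ }ᶜ
  { ω₆ }  = { ω₁, ω₂, ω₃, ω₄, ω₅ }ᶜ
  { ω₁, ω₄ }  = { ω₂, ω₃, ω₅, ω₆ }ᶜ
  { ω₃, ω₄ }  = { ω₁, ω₂, ω₅, ω₆ }ᶜ
  { ω₁, ω₂, ω₅ }  = { ω₁, ω₂ } ∪ { ω₅ }
  { ω₁, ω₂, ω₆ }  = { ω₁, ω₂ } ∪ { ω₂, ω₆ }
  { ω₃, ω₅, ω₆ }  = { ω₅, ω₆ } ∪ { ω₃, ω₆ }
  { ω₄, ω₅, ω₆ }  = { ω₅, ω₆ } ∪ { ω₄, ω₅ }
  { ω₁, ω₃, ω₄, ω₆ }  = { ω₁, ω₃, ω₄ } ∪ { ω₃, ω₆ }
  { ω₁, ω₄, ω₅, ω₆ }  = { ω₅, ω₆ } ∪ { ω₁, ω₄, ω₅ }
  { ω₂, ω₄, ω₅, ω₆ }  = { ω₄, ω₅ } ∪ { ω₂, ω₆ }
  [39 total]
Step 4: +22 →
  { ω₁, ω₃ }  = { ω₂, ω₄, ω₅, ω₆ }ᶜ
  { ω₁, ω₅ }  = { ω₁ } ∪ { ω₅ }
  { ω₁, ω₆ }  = { ω₁ } ∪ { ω₆ }
  { ω₂, ω₃ }  = { ω₁, ω₄, ω₅, ω₆ }ᶜ
  { ω₂, ω₄ }  = { ω₂ } ∪ { ω₄ }
  { ω₂, ω₅ }  = { ω₁, ω₃, ω₄, ω₆ }ᶜ
  { ω₃, ω₅ }  = { ω₃ } ∪ { ω₅ }
  { ω₄, ω₆ }  = { ω₄ } ∪ { ω₆ }
  { ω₁, ω₂, ω₃ }  = { ω₄, ω₅, ω₆ }ᶜ
  { ω₁, ω₂, ω₄ }  = { ω₃, ω₅, ω₆ }ᶜ
  { ω₁, ω₃, ω₆ }  = { ω₃, ω₆ } ∪ { ω₁ }
  { ω₁, ω₄, ω₆ }  = { ω₁, ω₄ } ∪ { ω₆ }
  { ω₁, ω₅, ω₆ }  = { ω₁ } ∪ { ω₅, ω₆ }
  { ω₂, ω₃, ω₄ }  = { ω₃, ω₄ } ∪ { ω₂ }
  { ω₂, ω₄, ω₅ }  = { ω₂ } ∪ { ω₄, ω₅ }
  { ω₂, ω₄, ω₆ }  = { ω₂, ω₆ } ∪ { ω₄ }
  { ω₃, ω₄, ω₅ }  = { ω₁, ω₂, ω₆ }ᶜ
  { ω₃, ω₄, ω₆ }  = { ω₁, ω₂, ω₅ }ᶜ
  { ω₁, ω₂, ω₃, ω₅ }  = { ω₃ } ∪ { ω₁, ω₂, ω₅ }
  { ω₁, ω₂, ω₄, ω₆ }  = { ω₂, ω₆ } ∪ { ω₁, ω₄ }
  { ω₁, ω₃, ω₅, ω₆ }  = { ω₁ } ∪ { ω₃, ω₅, ω₆ }
  { ω₂, ω₃, ω₄, ω₆ }  = { ω₃, ω₄ } ∪ { ω₂, ω₃, ω₆ }
  [61 total]
Step 5: +3 →
  { ω₁, ω₃, ω₅ }  = { ω₂, ω₄, ω₆ }ᶜ
  { ω₂, ω₃, ω₅ }  = { ω₁, ω₄, ω₆ }ᶜ
  { ω₂, ω₃, ω₄, ω₅ }  = { ω₁, ω₆ }ᶜ
  [64 total]
Step 6 adds nothing — fixpoint reached.

σ(ℰ) = { ∅, { ω₁ }, { ω₂ }, { ω₃ }, { ω₄ }, { ω₅ }, { ω₆ }, { ω₁, ω₂ }, { ω₁, ω₃ }, { ω₁, ω₄ }, { ω₁, ω₅ }, { ω₁, ω₆ }, { ω₂, ω₃ }, { ω₂, ω₄ }, { ω₂, ω₅ }, { ω₂, ω₆ }, { ω₃, ω₄ }, { ω₃, ω₅ }, { ω₃, ω₆ }, { ω₄, ω₅ }, { ω₄, ω₆ }, { ω₅, ω₆ }, { ω₁, ω₂, ω₃ }, { ω₁, ω₂, ω₄ }, { ω₁, ω₂, ω₅ }, { ω₁, ω₂, ω₆ }, { ω₁, ω₃, ω₄ }, { ω₁, ω₃, ω₅ }, { ω₁, ω₃, ω₆ }, { ω₁, ω₄, ω₅ }, { ω₁, ω₄, ω₆ }, { ω₁, ω₅, ω₆ }, { ω₂, ω₃, ω₄ }, { ω₂, ω₃, ω₅ }, { ω₂, ω₃, ω₆ }, { ω₂, ω₄, ω₅ }, { ω₂, ω₄, ω₆ }, { ω₂, ω₅, ω₆ }, { ω₃, ω₄, ω₅ }, { ω₃, ω₄, ω₆ }, { ω₃, ω₅, ω₆ }, { ω₄, ω₅, ω₆ }, { ω₁, ω₂, ω₃, ω₄ }, { ω₁, ω₂, ω₃, ω₅ }, { ω₁, ω₂, ω₃, ω₆ }, { ω₁, ω₂, ω₄, ω₅ }, { ω₁, ω₂, ω₄, ω₆ }, { ω₁, ω₂, ω₅, ω₆ }, { ω₁, ω₃, ω₄, ω₅ }, { ω₁, ω₃, ω₄, ω₆ }, { ω₁, ω₃, ω₅, ω₆ }, { ω₁, ω₄, ω₅, ω₆ }, { ω₂, ω₃, ω₄, ω₅ }, { ω₂, ω₃, ω₄, ω₆ }, { ω₂, ω₃, ω₅, ω₆ }, { ω₂, ω₄, ω₅, ω₆ }, { ω₃, ω₄, ω₅, ω₆ }, { ω₁, ω₂, ω₃, ω₄, ω₅ }, { ω₁, ω₂, ω₃, ω₄, ω₆ }, { ω₁, ω₂, ω₃, ω₅, ω₆ }, { ω₁, ω₂, ω₄, ω₅, ω₆ }, { ω₁, ω₃, ω₄, ω₅, ω₆ }, { ω₂, ω₃, ω₄, ω₅, ω₆ }, Ω }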